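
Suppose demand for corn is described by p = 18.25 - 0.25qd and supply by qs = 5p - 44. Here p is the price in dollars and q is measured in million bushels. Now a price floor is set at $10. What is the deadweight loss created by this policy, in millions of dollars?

Rearranging demand gives qd = 73 - 4p. Equilibrium: 73 - 4p = 5p - 44, so 117 = 9p and p* = 13, q* = 21.
The floor of 10 is below the equilibrium price 13, so it is not binding; the market clears at p* = 13, q* = 21.
Since the control does not bind, no trades are prevented and deadweight loss is zero.

0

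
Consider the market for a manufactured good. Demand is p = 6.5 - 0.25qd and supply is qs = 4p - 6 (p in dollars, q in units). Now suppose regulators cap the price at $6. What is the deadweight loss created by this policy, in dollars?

0

Rearranging demand gives qd = 26 - 4p. Without the control the market clears where 26 - 4p = 4p - 6, i.e. p* = 4 and q* = 10.
Since 6 is above p* = 4, the ceiling does not bind and the free-market outcome prevails.
Since the control does not bind, no trades are prevented and deadweight loss is zero.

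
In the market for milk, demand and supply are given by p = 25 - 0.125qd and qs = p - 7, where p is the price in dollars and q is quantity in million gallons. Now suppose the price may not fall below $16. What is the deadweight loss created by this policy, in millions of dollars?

Rearranging demand gives qd = 200 - 8p. Setting quantity demanded equal to quantity supplied, 200 - 8p = p - 7, gives p* = 23 and q* = 16.
Since 16 is below p* = 23, the floor does not bind and the free-market outcome prevails.
Since the control does not bind, no trades are prevented and deadweight loss is zero.

0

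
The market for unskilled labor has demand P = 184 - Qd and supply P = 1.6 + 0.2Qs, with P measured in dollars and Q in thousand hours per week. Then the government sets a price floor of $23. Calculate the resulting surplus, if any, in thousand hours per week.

Rearranging demand gives Qd = 184 - P; rearranging supply gives Qs = 5P - 8. Setting quantity demanded equal to quantity supplied, 184 - P = 5P - 8, gives P* = 32 and Q* = 152.
Since 23 is below P* = 32, the floor does not bind and the free-market outcome prevails.
Since the control does not bind, there is no surplus.

0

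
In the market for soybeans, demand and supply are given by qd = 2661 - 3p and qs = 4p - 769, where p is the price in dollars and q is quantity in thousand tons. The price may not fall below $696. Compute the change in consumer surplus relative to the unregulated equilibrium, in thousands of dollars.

-181692

Equilibrium: 2661 - 3p = 4p - 769, so 3430 = 7p and p* = 490, q* = 1191.
Because the floor (696) lies above the market-clearing price, it is binding.
At p = 696: qd = 2661 - 3·696 = 573 and qs = 4·696 - 769 = 2015.
Consumer surplus without the control is ½ · (887 - 490) · 1191 = 236413.5.
With the floor, consumers buy 573 units at 696, so CS = ½ · (887 - 696) · 573 = 54721.5.
Change in consumer surplus = 54721.5 - 236413.5 = -181692.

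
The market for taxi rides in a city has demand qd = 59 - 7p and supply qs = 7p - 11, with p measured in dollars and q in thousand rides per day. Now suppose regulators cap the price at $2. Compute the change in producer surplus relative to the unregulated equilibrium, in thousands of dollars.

In a free market, 59 - 7p = 7p - 11 gives the equilibrium p* = 5, q* = 24.
Because the ceiling (2) lies below the market-clearing price, it is binding.
At p = 2: qd = 59 - 7·2 = 45 and qs = 7·2 - 11 = 3.
Producer surplus without the control is ½ · (5 - 11/7) · 24 = 288/7.
With the ceiling, producers sell 3 units at 2, so PS = ½ · (2 - 11/7) · 3 = 9/14.
Change in producer surplus = 9/14 - 288/7 = -40.5.

-40.5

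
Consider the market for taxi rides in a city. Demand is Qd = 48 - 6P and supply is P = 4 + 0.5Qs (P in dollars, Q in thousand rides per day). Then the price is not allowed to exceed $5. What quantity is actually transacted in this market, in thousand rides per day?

Rearranging supply gives Qs = 2P - 8. Equilibrium: 48 - 6P = 2P - 8, so 56 = 8P and P* = 7, Q* = 6.
Since 5 < 7, the ceiling is binding.
At P = 5: Qd = 48 - 6·5 = 18 and Qs = 2·5 - 8 = 2.
The quantity actually transacted is the short side, supply: 2.

2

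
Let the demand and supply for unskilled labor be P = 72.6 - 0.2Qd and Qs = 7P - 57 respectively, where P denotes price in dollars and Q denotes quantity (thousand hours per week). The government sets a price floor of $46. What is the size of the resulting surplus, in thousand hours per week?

Rearranging demand gives Qd = 363 - 5P. In a free market, 363 - 5P = 7P - 57 gives the equilibrium P* = 35, Q* = 188.
Because the floor (46) lies above the market-clearing price, it is binding.
At P = 46: Qd = 363 - 5·46 = 133 and Qs = 7·46 - 57 = 265.
Surplus = Qs - Qd = 265 - 133 = 132.

132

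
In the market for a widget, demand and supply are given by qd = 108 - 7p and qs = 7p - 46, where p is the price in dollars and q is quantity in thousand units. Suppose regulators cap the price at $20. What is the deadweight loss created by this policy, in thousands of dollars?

0

Setting quantity demanded equal to quantity supplied, 108 - 7p = 7p - 46, gives p* = 11 and q* = 31.
Since 20 is above p* = 11, the ceiling does not bind and the free-market outcome prevails.
Since the control does not bind, no trades are prevented and deadweight loss is zero.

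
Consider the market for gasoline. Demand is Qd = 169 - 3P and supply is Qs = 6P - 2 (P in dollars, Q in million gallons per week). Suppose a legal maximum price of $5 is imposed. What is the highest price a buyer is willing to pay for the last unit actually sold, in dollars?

In a free market, 169 - 3P = 6P - 2 gives the equilibrium P* = 19, Q* = 112.
Because the ceiling (5) lies below the market-clearing price, it is binding.
At P = 5: Qd = 169 - 3·5 = 154 and Qs = 6·5 - 2 = 28.
Only 28 units reach the market. On the demand curve, the marginal buyer's willingness to pay at Q = 28 is (169 - 28)/3 = 47.

47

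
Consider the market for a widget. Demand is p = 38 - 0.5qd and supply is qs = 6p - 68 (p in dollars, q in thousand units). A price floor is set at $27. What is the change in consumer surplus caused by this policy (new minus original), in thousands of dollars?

Rearranging demand gives qd = 76 - 2p. In a free market, 76 - 2p = 6p - 68 gives the equilibrium p* = 18, q* = 40.
Since 27 > 18, the floor is binding.
At p = 27: qd = 76 - 2·27 = 22 and qs = 6·27 - 68 = 94.
Consumer surplus without the control is ½ · (38 - 18) · 40 = 400.
With the floor, consumers buy 22 units at 27, so CS = ½ · (38 - 27) · 22 = 121.
Change in consumer surplus = 121 - 400 = -279.

-279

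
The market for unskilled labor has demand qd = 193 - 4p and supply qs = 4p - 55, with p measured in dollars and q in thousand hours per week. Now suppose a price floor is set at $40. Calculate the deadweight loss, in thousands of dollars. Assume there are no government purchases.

Without the control the market clears where 193 - 4p = 4p - 55, i.e. p* = 31 and q* = 69.
Since 40 > 31, the floor is binding.
At p = 40: qd = 193 - 4·40 = 33 and qs = 4·40 - 55 = 105.
Quantity traded falls to 33. At q = 33 the demand price is (193 - 33)/4 = 40 and the supply price is (55 + 33)/4 = 22.
Deadweight loss = ½ · (40 - 22) · (69 - 33) = ½ · 18 · 36 = 324.

324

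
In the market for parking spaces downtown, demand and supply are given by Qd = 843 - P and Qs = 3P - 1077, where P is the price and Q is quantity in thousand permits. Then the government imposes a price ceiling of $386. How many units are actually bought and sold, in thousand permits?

Setting quantity demanded equal to quantity supplied, 843 - P = 3P - 1077, gives P* = 480 and Q* = 363.
The ceiling of 386 is below the equilibrium price 480, so it binds.
At P = 386: Qd = 843 - 386 = 457 and Qs = 3·386 - 1077 = 81.
The quantity actually transacted is the short side, supply: 81.

81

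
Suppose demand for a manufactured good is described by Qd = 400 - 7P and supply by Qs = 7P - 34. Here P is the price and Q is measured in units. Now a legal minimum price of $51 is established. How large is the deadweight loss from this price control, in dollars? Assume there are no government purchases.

2800

Equilibrium: 400 - 7P = 7P - 34, so 434 = 14P and P* = 31, Q* = 183.
Since 51 > 31, the floor is binding.
At P = 51: Qd = 400 - 7·51 = 43 and Qs = 7·51 - 34 = 323.
Quantity traded falls to 43. At Q = 43 the demand price is (400 - 43)/7 = 51 and the supply price is (34 + 43)/7 = 11.
Deadweight loss = ½ · (51 - 11) · (183 - 43) = ½ · 40 · 140 = 2800.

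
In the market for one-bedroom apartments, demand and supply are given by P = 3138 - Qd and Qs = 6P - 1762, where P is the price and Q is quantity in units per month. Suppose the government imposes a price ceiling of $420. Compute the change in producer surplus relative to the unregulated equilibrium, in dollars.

Rearranging demand gives Qd = 3138 - P. Without the control the market clears where 3138 - P = 6P - 1762, i.e. P* = 700 and Q* = 2438.
Because the ceiling (420) lies below the market-clearing price, it is binding.
At P = 420: Qd = 3138 - 420 = 2718 and Qs = 6·420 - 1762 = 758.
Producer surplus without the control is ½ · (700 - 881/3) · 2438 = 1485961/3.
With the ceiling, producers sell 758 units at 420, so PS = ½ · (420 - 881/3) · 758 = 143641/3.
Change in producer surplus = 143641/3 - 1485961/3 = -447440.

-447440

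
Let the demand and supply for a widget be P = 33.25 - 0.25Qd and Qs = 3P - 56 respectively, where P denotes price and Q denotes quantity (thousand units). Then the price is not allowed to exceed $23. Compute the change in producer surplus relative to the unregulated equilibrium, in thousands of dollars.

-76

Rearranging demand gives Qd = 133 - 4P. Setting quantity demanded equal to quantity supplied, 133 - 4P = 3P - 56, gives P* = 27 and Q* = 25.
Because the ceiling (23) lies below the market-clearing price, it is binding.
At P = 23: Qd = 133 - 4·23 = 41 and Qs = 3·23 - 56 = 13.
Producer surplus without the control is ½ · (27 - 56/3) · 25 = 625/6.
With the ceiling, producers sell 13 units at 23, so PS = ½ · (23 - 56/3) · 13 = 169/6.
Change in producer surplus = 169/6 - 625/6 = -76.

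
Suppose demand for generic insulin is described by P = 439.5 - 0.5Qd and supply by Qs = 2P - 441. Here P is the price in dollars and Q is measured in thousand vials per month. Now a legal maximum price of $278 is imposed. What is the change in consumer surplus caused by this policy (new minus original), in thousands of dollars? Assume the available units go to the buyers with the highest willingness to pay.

3276

Rearranging demand gives Qd = 879 - 2P. Setting quantity demanded equal to quantity supplied, 879 - 2P = 2P - 441, gives P* = 330 and Q* = 219.
The ceiling of 278 is below the equilibrium price 330, so it binds.
At P = 278: Qd = 879 - 2·278 = 323 and Qs = 2·278 - 441 = 115.
Consumer surplus without the control is ½ · (439.5 - 330) · 219 = 11990.25.
With the ceiling, 115 units are sold at 278 (assume they go to the highest-value buyers). The demand price at Q = 115 is 382, so CS = ½ · [(439.5 - 278) + (382 - 278)] · 115 = 15266.25.
Change in consumer surplus = 15266.25 - 11990.25 = 3276.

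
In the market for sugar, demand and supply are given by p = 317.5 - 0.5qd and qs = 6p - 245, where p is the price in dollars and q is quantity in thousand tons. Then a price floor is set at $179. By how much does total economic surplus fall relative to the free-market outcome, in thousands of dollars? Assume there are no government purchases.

6348

Rearranging demand gives qd = 635 - 2p. Setting quantity demanded equal to quantity supplied, 635 - 2p = 6p - 245, gives p* = 110 and q* = 415.
The floor of 179 is above the equilibrium price 110, so it binds.
At p = 179: qd = 635 - 2·179 = 277 and qs = 6·179 - 245 = 829.
Quantity traded falls to 277. At q = 277 the demand price is (635 - 277)/2 = 179 and the supply price is (245 + 277)/6 = 87.
Deadweight loss = ½ · (179 - 87) · (415 - 277) = ½ · 92 · 138 = 6348.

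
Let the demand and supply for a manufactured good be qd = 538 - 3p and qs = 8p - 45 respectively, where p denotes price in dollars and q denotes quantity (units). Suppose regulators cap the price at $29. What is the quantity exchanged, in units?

Without the control the market clears where 538 - 3p = 8p - 45, i.e. p* = 53 and q* = 379.
Since 29 < 53, the ceiling is binding.
At p = 29: qd = 538 - 3·29 = 451 and qs = 8·29 - 45 = 187.
The quantity actually transacted is the short side, supply: 187.

187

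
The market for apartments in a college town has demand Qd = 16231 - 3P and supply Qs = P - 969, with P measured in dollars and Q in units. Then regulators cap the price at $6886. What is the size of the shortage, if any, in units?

Setting quantity demanded equal to quantity supplied, 16231 - 3P = P - 969, gives P* = 4300 and Q* = 3331.
The ceiling of 6886 is above the equilibrium price 4300, so it is not binding; the market clears at P* = 4300, Q* = 3331.
Since the control does not bind, there is no shortage.

0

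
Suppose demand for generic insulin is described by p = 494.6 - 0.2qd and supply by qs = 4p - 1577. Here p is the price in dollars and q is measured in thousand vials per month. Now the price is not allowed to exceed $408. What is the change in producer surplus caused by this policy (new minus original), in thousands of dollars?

-5838

Rearranging demand gives qd = 2473 - 5p. Equilibrium: 2473 - 5p = 4p - 1577, so 4050 = 9p and p* = 450, q* = 223.
The ceiling of 408 is below the equilibrium price 450, so it binds.
At p = 408: qd = 2473 - 5·408 = 433 and qs = 4·408 - 1577 = 55.
Producer surplus without the control is ½ · (450 - 394.25) · 223 = 6216.125.
With the ceiling, producers sell 55 units at 408, so PS = ½ · (408 - 394.25) · 55 = 378.125.
Change in producer surplus = 378.125 - 6216.125 = -5838.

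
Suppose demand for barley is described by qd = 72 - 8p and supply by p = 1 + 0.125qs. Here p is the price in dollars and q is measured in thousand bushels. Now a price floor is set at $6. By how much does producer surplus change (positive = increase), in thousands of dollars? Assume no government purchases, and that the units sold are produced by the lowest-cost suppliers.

Rearranging supply gives qs = 8p - 8. Setting quantity demanded equal to quantity supplied, 72 - 8p = 8p - 8, gives p* = 5 and q* = 32.
Since 6 > 5, the floor is binding.
At p = 6: qd = 72 - 8·6 = 24 and qs = 8·6 - 8 = 40.
Producer surplus without the control is ½ · (5 - 1) · 32 = 64.
With the floor, 24 units are sold at 6. The supply price at q = 24 is 4, so PS = ½ · [(6 - 1) + (6 - 4)] · 24 = 84.
Change in producer surplus = 84 - 64 = 20.

20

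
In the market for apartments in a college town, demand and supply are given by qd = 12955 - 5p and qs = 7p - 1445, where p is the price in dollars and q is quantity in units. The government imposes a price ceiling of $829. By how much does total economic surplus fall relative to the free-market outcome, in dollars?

In a free market, 12955 - 5p = 7p - 1445 gives the equilibrium p* = 1200, q* = 6955.
The ceiling of 829 is below the equilibrium price 1200, so it binds.
At p = 829: qd = 12955 - 5·829 = 8810 and qs = 7·829 - 1445 = 4358.
Quantity traded falls to 4358. At q = 4358 the demand price is (12955 - 4358)/5 = 1719.4 and the supply price is (1445 + 4358)/7 = 829.
Deadweight loss = ½ · (1719.4 - 829) · (6955 - 4358) = ½ · 890.4 · 2597 = 1156184.4.

1156184.4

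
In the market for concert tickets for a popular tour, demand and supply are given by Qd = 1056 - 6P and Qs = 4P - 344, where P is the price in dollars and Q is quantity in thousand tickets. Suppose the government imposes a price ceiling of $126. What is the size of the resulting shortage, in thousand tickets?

140

In a free market, 1056 - 6P = 4P - 344 gives the equilibrium P* = 140, Q* = 216.
Because the ceiling (126) lies below the market-clearing price, it is binding.
At P = 126: Qd = 1056 - 6·126 = 300 and Qs = 4·126 - 344 = 160.
Shortage = Qd - Qs = 300 - 160 = 140.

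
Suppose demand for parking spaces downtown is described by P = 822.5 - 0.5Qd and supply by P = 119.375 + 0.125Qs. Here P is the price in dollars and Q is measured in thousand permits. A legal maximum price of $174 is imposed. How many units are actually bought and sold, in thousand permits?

Rearranging demand gives Qd = 1645 - 2P; rearranging supply gives Qs = 8P - 955. In a free market, 1645 - 2P = 8P - 955 gives the equilibrium P* = 260, Q* = 1125.
Because the ceiling (174) lies below the market-clearing price, it is binding.
At P = 174: Qd = 1645 - 2·174 = 1297 and Qs = 8·174 - 955 = 437.
The quantity actually transacted is the short side, supply: 437.

437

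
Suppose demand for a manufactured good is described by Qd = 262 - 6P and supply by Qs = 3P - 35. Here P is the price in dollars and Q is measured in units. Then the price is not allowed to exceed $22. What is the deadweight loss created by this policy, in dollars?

Setting quantity demanded equal to quantity supplied, 262 - 6P = 3P - 35, gives P* = 33 and Q* = 64.
The ceiling of 22 is below the equilibrium price 33, so it binds.
At P = 22: Qd = 262 - 6·22 = 130 and Qs = 3·22 - 35 = 31.
Quantity traded falls to 31. At Q = 31 the demand price is (262 - 31)/6 = 38.5 and the supply price is (35 + 31)/3 = 22.
Deadweight loss = ½ · (38.5 - 22) · (64 - 31) = ½ · 16.5 · 33 = 272.25.

272.25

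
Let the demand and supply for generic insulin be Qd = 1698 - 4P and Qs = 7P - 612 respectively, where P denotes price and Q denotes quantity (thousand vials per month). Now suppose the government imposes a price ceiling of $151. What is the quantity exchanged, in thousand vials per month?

445

Setting quantity demanded equal to quantity supplied, 1698 - 4P = 7P - 612, gives P* = 210 and Q* = 858.
Because the ceiling (151) lies below the market-clearing price, it is binding.
At P = 151: Qd = 1698 - 4·151 = 1094 and Qs = 7·151 - 612 = 445.
The quantity actually transacted is the short side, supply: 445.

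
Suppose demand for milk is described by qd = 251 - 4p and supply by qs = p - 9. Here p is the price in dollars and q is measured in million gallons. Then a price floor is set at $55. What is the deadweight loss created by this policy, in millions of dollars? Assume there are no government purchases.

90

In a free market, 251 - 4p = p - 9 gives the equilibrium p* = 52, q* = 43.
The floor of 55 is above the equilibrium price 52, so it binds.
At p = 55: qd = 251 - 4·55 = 31 and qs = 55 - 9 = 46.
Quantity traded falls to 31. At q = 31 the demand price is (251 - 31)/4 = 55 and the supply price is 9 + 31 = 40.
Deadweight loss = ½ · (55 - 40) · (43 - 31) = ½ · 15 · 12 = 90.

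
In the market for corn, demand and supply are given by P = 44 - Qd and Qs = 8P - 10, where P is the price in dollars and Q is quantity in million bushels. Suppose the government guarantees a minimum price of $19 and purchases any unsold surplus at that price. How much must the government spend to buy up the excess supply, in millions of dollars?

2223

Rearranging demand gives Qd = 44 - P. In a free market, 44 - P = 8P - 10 gives the equilibrium P* = 6, Q* = 38.
The floor of 19 is above the equilibrium price 6, so it binds.
At P = 19: Qd = 44 - 19 = 25 and Qs = 8·19 - 10 = 142.
Surplus = Qs - Qd = 117.
Government expenditure = surplus × support price = 117 × 19 = 2223.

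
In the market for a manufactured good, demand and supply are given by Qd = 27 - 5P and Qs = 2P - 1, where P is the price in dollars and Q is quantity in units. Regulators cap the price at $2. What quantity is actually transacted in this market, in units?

Equilibrium: 27 - 5P = 2P - 1, so 28 = 7P and P* = 4, Q* = 7.
The ceiling of 2 is below the equilibrium price 4, so it binds.
At P = 2: Qd = 27 - 5·2 = 17 and Qs = 2·2 - 1 = 3.
The quantity actually transacted is the short side, supply: 3.

3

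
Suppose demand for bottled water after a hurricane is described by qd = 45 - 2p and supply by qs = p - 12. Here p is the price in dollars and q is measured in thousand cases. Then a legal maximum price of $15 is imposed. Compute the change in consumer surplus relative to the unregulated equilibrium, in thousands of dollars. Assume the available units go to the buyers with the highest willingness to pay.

Without the control the market clears where 45 - 2p = p - 12, i.e. p* = 19 and q* = 7.
Because the ceiling (15) lies below the market-clearing price, it is binding.
At p = 15: qd = 45 - 2·15 = 15 and qs = 15 - 12 = 3.
Consumer surplus without the control is ½ · (22.5 - 19) · 7 = 12.25.
With the ceiling, 3 units are sold at 15 (assume they go to the highest-value buyers). The demand price at q = 3 is 21, so CS = ½ · [(22.5 - 15) + (21 - 15)] · 3 = 20.25.
Change in consumer surplus = 20.25 - 12.25 = 8.

8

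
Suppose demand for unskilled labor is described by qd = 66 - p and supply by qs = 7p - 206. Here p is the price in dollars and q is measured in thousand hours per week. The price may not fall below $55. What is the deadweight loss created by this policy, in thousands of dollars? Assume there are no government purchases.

252

Equilibrium: 66 - p = 7p - 206, so 272 = 8p and p* = 34, q* = 32.
Because the floor (55) lies above the market-clearing price, it is binding.
At p = 55: qd = 66 - 55 = 11 and qs = 7·55 - 206 = 179.
Quantity traded falls to 11. At q = 11 the demand price is 66 - 11 = 55 and the supply price is (206 + 11)/7 = 31.
Deadweight loss = ½ · (55 - 31) · (32 - 11) = ½ · 24 · 21 = 252.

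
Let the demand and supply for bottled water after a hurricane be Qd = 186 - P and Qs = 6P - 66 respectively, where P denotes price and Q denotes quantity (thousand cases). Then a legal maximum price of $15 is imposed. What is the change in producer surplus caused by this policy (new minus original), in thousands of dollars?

Setting quantity demanded equal to quantity supplied, 186 - P = 6P - 66, gives P* = 36 and Q* = 150.
The ceiling of 15 is below the equilibrium price 36, so it binds.
At P = 15: Qd = 186 - 15 = 171 and Qs = 6·15 - 66 = 24.
Producer surplus without the control is ½ · (36 - 11) · 150 = 1875.
With the ceiling, producers sell 24 units at 15, so PS = ½ · (15 - 11) · 24 = 48.
Change in producer surplus = 48 - 1875 = -1827.

-1827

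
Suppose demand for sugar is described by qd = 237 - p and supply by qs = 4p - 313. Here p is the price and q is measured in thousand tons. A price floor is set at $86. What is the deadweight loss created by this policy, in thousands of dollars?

0

In a free market, 237 - p = 4p - 313 gives the equilibrium p* = 110, q* = 127.
Since 86 is below p* = 110, the floor does not bind and the free-market outcome prevails.
Since the control does not bind, no trades are prevented and deadweight loss is zero.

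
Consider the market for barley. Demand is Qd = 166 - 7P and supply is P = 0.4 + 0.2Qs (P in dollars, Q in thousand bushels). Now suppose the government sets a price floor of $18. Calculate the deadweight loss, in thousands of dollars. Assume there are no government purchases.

Rearranging supply gives Qs = 5P - 2. Setting quantity demanded equal to quantity supplied, 166 - 7P = 5P - 2, gives P* = 14 and Q* = 68.
Because the floor (18) lies above the market-clearing price, it is binding.
At P = 18: Qd = 166 - 7·18 = 40 and Qs = 5·18 - 2 = 88.
Quantity traded falls to 40. At Q = 40 the demand price is (166 - 40)/7 = 18 and the supply price is (2 + 40)/5 = 8.4.
Deadweight loss = ½ · (18 - 8.4) · (68 - 40) = ½ · 9.6 · 28 = 134.4.

134.4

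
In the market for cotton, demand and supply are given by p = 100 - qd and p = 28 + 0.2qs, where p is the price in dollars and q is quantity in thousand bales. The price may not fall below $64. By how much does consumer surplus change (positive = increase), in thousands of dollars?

-1152

Rearranging demand gives qd = 100 - p; rearranging supply gives qs = 5p - 140. Setting quantity demanded equal to quantity supplied, 100 - p = 5p - 140, gives p* = 40 and q* = 60.
Since 64 > 40, the floor is binding.
At p = 64: qd = 100 - 64 = 36 and qs = 5·64 - 140 = 180.
Consumer surplus without the control is ½ · (100 - 40) · 60 = 1800.
With the floor, consumers buy 36 units at 64, so CS = ½ · (100 - 64) · 36 = 648.
Change in consumer surplus = 648 - 1800 = -1152.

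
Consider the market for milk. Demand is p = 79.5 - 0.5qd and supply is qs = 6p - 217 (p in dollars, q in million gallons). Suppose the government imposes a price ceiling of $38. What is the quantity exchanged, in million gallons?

Rearranging demand gives qd = 159 - 2p. In a free market, 159 - 2p = 6p - 217 gives the equilibrium p* = 47, q* = 65.
The ceiling of 38 is below the equilibrium price 47, so it binds.
At p = 38: qd = 159 - 2·38 = 83 and qs = 6·38 - 217 = 11.
The quantity actually transacted is the short side, supply: 11.

11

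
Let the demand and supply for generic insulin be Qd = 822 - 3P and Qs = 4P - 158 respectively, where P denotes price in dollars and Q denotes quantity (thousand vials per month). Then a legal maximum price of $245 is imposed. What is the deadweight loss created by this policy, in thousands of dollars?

0

Setting quantity demanded equal to quantity supplied, 822 - 3P = 4P - 158, gives P* = 140 and Q* = 402.
The ceiling of 245 is above the equilibrium price 140, so it is not binding; the market clears at P* = 140, Q* = 402.
Since the control does not bind, no trades are prevented and deadweight loss is zero.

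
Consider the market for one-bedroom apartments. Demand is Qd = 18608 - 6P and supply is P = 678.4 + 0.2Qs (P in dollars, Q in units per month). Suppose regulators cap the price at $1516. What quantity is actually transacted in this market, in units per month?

Rearranging supply gives Qs = 5P - 3392. In a free market, 18608 - 6P = 5P - 3392 gives the equilibrium P* = 2000, Q* = 6608.
Because the ceiling (1516) lies below the market-clearing price, it is binding.
At P = 1516: Qd = 18608 - 6·1516 = 9512 and Qs = 5·1516 - 3392 = 4188.
The quantity actually transacted is the short side, supply: 4188.

4188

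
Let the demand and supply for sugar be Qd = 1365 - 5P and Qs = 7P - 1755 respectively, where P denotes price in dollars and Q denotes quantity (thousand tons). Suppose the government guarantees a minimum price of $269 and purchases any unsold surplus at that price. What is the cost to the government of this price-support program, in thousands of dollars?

Equilibrium: 1365 - 5P = 7P - 1755, so 3120 = 12P and P* = 260, Q* = 65.
The floor of 269 is above the equilibrium price 260, so it binds.
At P = 269: Qd = 1365 - 5·269 = 20 and Qs = 7·269 - 1755 = 128.
Surplus = Qs - Qd = 108.
Government expenditure = surplus × support price = 108 × 269 = 29052.

29052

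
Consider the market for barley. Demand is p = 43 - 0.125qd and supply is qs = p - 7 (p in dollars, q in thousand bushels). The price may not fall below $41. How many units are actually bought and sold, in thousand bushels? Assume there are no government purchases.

16

Rearranging demand gives qd = 344 - 8p. In a free market, 344 - 8p = p - 7 gives the equilibrium p* = 39, q* = 32.
Because the floor (41) lies above the market-clearing price, it is binding.
At p = 41: qd = 344 - 8·41 = 16 and qs = 41 - 7 = 34.
The quantity actually transacted is the short side, demand: 16.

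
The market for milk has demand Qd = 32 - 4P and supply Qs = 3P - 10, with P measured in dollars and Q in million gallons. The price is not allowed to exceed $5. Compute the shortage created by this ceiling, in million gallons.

Equilibrium: 32 - 4P = 3P - 10, so 42 = 7P and P* = 6, Q* = 8.
Because the ceiling (5) lies below the market-clearing price, it is binding.
At P = 5: Qd = 32 - 4·5 = 12 and Qs = 3·5 - 10 = 5.
Shortage = Qd - Qs = 12 - 5 = 7.

7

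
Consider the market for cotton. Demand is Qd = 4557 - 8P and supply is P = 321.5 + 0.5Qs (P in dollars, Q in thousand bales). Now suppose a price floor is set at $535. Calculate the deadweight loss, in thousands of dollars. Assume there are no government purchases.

Rearranging supply gives Qs = 2P - 643. Equilibrium: 4557 - 8P = 2P - 643, so 5200 = 10P and P* = 520, Q* = 397.
The floor of 535 is above the equilibrium price 520, so it binds.
At P = 535: Qd = 4557 - 8·535 = 277 and Qs = 2·535 - 643 = 427.
Quantity traded falls to 277. At Q = 277 the demand price is (4557 - 277)/8 = 535 and the supply price is (643 + 277)/2 = 460.
Deadweight loss = ½ · (535 - 460) · (397 - 277) = ½ · 75 · 120 = 4500.

4500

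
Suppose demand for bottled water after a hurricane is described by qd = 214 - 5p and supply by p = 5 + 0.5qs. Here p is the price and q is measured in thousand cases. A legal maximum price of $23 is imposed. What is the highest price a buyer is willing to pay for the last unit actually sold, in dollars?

Rearranging supply gives qs = 2p - 10. Without the control the market clears where 214 - 5p = 2p - 10, i.e. p* = 32 and q* = 54.
Since 23 < 32, the ceiling is binding.
At p = 23: qd = 214 - 5·23 = 99 and qs = 2·23 - 10 = 36.
Only 36 units reach the market. On the demand curve, the marginal buyer's willingness to pay at q = 36 is (214 - 36)/5 = 35.6.

35.6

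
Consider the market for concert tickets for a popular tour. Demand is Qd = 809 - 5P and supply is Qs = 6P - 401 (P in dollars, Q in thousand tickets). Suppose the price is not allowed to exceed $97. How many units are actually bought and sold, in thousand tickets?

In a free market, 809 - 5P = 6P - 401 gives the equilibrium P* = 110, Q* = 259.
The ceiling of 97 is below the equilibrium price 110, so it binds.
At P = 97: Qd = 809 - 5·97 = 324 and Qs = 6·97 - 401 = 181.
The quantity actually transacted is the short side, supply: 181.

181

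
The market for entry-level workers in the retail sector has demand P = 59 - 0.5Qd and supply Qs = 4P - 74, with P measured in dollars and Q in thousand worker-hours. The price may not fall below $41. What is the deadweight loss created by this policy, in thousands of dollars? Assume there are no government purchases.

Rearranging demand gives Qd = 118 - 2P. Equilibrium: 118 - 2P = 4P - 74, so 192 = 6P and P* = 32, Q* = 54.
The floor of 41 is above the equilibrium price 32, so it binds.
At P = 41: Qd = 118 - 2·41 = 36 and Qs = 4·41 - 74 = 90.
Quantity traded falls to 36. At Q = 36 the demand price is (118 - 36)/2 = 41 and the supply price is (74 + 36)/4 = 27.5.
Deadweight loss = ½ · (41 - 27.5) · (54 - 36) = ½ · 13.5 · 18 = 121.5.

121.5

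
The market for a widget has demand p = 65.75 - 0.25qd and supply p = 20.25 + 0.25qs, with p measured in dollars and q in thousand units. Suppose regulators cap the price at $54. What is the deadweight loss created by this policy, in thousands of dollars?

0

Rearranging demand gives qd = 263 - 4p; rearranging supply gives qs = 4p - 81. In a free market, 263 - 4p = 4p - 81 gives the equilibrium p* = 43, q* = 91.
Since 54 is above p* = 43, the ceiling does not bind and the free-market outcome prevails.
Since the control does not bind, no trades are prevented and deadweight loss is zero.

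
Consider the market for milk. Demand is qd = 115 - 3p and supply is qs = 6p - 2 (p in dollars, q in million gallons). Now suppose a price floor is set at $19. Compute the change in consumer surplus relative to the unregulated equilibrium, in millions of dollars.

-402

Setting quantity demanded equal to quantity supplied, 115 - 3p = 6p - 2, gives p* = 13 and q* = 76.
The floor of 19 is above the equilibrium price 13, so it binds.
At p = 19: qd = 115 - 3·19 = 58 and qs = 6·19 - 2 = 112.
Consumer surplus without the control is ½ · (115/3 - 13) · 76 = 2888/3.
With the floor, consumers buy 58 units at 19, so CS = ½ · (115/3 - 19) · 58 = 1682/3.
Change in consumer surplus = 1682/3 - 2888/3 = -402.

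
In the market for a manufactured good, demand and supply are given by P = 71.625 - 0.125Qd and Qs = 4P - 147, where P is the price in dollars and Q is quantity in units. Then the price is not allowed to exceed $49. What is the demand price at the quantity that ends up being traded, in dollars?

Rearranging demand gives Qd = 573 - 8P. Without the control the market clears where 573 - 8P = 4P - 147, i.e. P* = 60 and Q* = 93.
Because the ceiling (49) lies below the market-clearing price, it is binding.
At P = 49: Qd = 573 - 8·49 = 181 and Qs = 4·49 - 147 = 49.
Only 49 units reach the market. On the demand curve, the marginal buyer's willingness to pay at Q = 49 is (573 - 49)/8 = 65.5.

65.5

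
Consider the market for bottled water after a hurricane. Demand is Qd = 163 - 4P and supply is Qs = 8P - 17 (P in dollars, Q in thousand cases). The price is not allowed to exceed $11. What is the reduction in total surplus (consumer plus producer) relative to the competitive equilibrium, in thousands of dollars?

192

In a free market, 163 - 4P = 8P - 17 gives the equilibrium P* = 15, Q* = 103.
Because the ceiling (11) lies below the market-clearing price, it is binding.
At P = 11: Qd = 163 - 4·11 = 119 and Qs = 8·11 - 17 = 71.
Quantity traded falls to 71. At Q = 71 the demand price is (163 - 71)/4 = 23 and the supply price is (17 + 71)/8 = 11.
Deadweight loss = ½ · (23 - 11) · (103 - 71) = ½ · 12 · 32 = 192.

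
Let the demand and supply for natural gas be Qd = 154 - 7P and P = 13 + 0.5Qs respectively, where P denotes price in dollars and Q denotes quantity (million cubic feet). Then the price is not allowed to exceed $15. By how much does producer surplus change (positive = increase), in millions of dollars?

-45

Rearranging supply gives Qs = 2P - 26. Setting quantity demanded equal to quantity supplied, 154 - 7P = 2P - 26, gives P* = 20 and Q* = 14.
Because the ceiling (15) lies below the market-clearing price, it is binding.
At P = 15: Qd = 154 - 7·15 = 49 and Qs = 2·15 - 26 = 4.
Producer surplus without the control is ½ · (20 - 13) · 14 = 49.
With the ceiling, producers sell 4 units at 15, so PS = ½ · (15 - 13) · 4 = 4.
Change in producer surplus = 4 - 49 = -45.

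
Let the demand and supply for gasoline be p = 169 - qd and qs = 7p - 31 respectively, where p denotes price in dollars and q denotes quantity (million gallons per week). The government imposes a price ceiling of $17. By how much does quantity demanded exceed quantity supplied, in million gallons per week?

64

Rearranging demand gives qd = 169 - p. Setting quantity demanded equal to quantity supplied, 169 - p = 7p - 31, gives p* = 25 and q* = 144.
The ceiling of 17 is below the equilibrium price 25, so it binds.
At p = 17: qd = 169 - 17 = 152 and qs = 7·17 - 31 = 88.
Shortage = qd - qs = 152 - 88 = 64.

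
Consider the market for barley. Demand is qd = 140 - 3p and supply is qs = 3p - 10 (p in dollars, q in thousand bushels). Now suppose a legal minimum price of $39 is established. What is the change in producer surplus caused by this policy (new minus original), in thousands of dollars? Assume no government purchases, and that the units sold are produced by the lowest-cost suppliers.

28

In a free market, 140 - 3p = 3p - 10 gives the equilibrium p* = 25, q* = 65.
The floor of 39 is above the equilibrium price 25, so it binds.
At p = 39: qd = 140 - 3·39 = 23 and qs = 3·39 - 10 = 107.
Producer surplus without the control is ½ · (25 - 10/3) · 65 = 4225/6.
With the floor, 23 units are sold at 39. The supply price at q = 23 is 11, so PS = ½ · [(39 - 10/3) + (39 - 11)] · 23 = 4393/6.
Change in producer surplus = 4393/6 - 4225/6 = 28.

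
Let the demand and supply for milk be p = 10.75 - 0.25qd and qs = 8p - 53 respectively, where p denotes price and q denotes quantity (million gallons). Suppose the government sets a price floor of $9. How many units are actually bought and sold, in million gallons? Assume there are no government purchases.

Rearranging demand gives qd = 43 - 4p. Without the control the market clears where 43 - 4p = 8p - 53, i.e. p* = 8 and q* = 11.
Since 9 > 8, the floor is binding.
At p = 9: qd = 43 - 4·9 = 7 and qs = 8·9 - 53 = 19.
The quantity actually transacted is the short side, demand: 7.

7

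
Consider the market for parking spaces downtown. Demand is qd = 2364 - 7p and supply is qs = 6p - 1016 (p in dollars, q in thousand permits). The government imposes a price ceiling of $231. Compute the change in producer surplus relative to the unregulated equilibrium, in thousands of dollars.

Setting quantity demanded equal to quantity supplied, 2364 - 7p = 6p - 1016, gives p* = 260 and q* = 544.
Since 231 < 260, the ceiling is binding.
At p = 231: qd = 2364 - 7·231 = 747 and qs = 6·231 - 1016 = 370.
Producer surplus without the control is ½ · (260 - 508/3) · 544 = 73984/3.
With the ceiling, producers sell 370 units at 231, so PS = ½ · (231 - 508/3) · 370 = 34225/3.
Change in producer surplus = 34225/3 - 73984/3 = -13253.

-13253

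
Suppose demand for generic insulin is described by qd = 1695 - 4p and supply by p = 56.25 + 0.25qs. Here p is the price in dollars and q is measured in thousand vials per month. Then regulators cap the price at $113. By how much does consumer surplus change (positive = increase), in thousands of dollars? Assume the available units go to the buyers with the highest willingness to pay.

-3429

Rearranging supply gives qs = 4p - 225. Equilibrium: 1695 - 4p = 4p - 225, so 1920 = 8p and p* = 240, q* = 735.
Since 113 < 240, the ceiling is binding.
At p = 113: qd = 1695 - 4·113 = 1243 and qs = 4·113 - 225 = 227.
Consumer surplus without the control is ½ · (423.75 - 240) · 735 = 67528.125.
With the ceiling, 227 units are sold at 113 (assume they go to the highest-value buyers). The demand price at q = 227 is 367, so CS = ½ · [(423.75 - 113) + (367 - 113)] · 227 = 64099.125.
Change in consumer surplus = 64099.125 - 67528.125 = -3429.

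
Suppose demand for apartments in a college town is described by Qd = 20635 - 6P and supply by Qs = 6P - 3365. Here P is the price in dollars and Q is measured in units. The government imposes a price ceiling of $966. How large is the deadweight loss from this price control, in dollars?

Equilibrium: 20635 - 6P = 6P - 3365, so 24000 = 12P and P* = 2000, Q* = 8635.
Since 966 < 2000, the ceiling is binding.
At P = 966: Qd = 20635 - 6·966 = 14839 and Qs = 6·966 - 3365 = 2431.
Quantity traded falls to 2431. At Q = 2431 the demand price is (20635 - 2431)/6 = 3034 and the supply price is (3365 + 2431)/6 = 966.
Deadweight loss = ½ · (3034 - 966) · (8635 - 2431) = ½ · 2068 · 6204 = 6414936.

6414936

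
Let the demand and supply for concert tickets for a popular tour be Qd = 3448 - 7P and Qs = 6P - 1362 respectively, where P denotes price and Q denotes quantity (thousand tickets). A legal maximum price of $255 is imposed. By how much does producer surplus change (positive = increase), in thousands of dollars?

-58995

Without the control the market clears where 3448 - 7P = 6P - 1362, i.e. P* = 370 and Q* = 858.
Because the ceiling (255) lies below the market-clearing price, it is binding.
At P = 255: Qd = 3448 - 7·255 = 1663 and Qs = 6·255 - 1362 = 168.
Producer surplus without the control is ½ · (370 - 227) · 858 = 61347.
With the ceiling, producers sell 168 units at 255, so PS = ½ · (255 - 227) · 168 = 2352.
Change in producer surplus = 2352 - 61347 = -58995.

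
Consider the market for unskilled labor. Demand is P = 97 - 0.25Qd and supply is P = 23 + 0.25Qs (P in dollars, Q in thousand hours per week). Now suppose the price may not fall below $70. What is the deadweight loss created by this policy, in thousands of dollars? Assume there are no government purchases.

400

Rearranging demand gives Qd = 388 - 4P; rearranging supply gives Qs = 4P - 92. In a free market, 388 - 4P = 4P - 92 gives the equilibrium P* = 60, Q* = 148.
Since 70 > 60, the floor is binding.
At P = 70: Qd = 388 - 4·70 = 108 and Qs = 4·70 - 92 = 188.
Quantity traded falls to 108. At Q = 108 the demand price is (388 - 108)/4 = 70 and the supply price is (92 + 108)/4 = 50.
Deadweight loss = ½ · (70 - 50) · (148 - 108) = ½ · 20 · 40 = 400.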